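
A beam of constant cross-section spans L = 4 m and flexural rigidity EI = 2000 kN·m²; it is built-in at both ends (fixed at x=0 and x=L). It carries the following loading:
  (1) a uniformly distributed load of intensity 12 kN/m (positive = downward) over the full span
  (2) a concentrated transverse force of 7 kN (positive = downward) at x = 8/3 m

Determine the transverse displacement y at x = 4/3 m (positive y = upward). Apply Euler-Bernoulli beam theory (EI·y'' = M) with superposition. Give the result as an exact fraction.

y(4/3) = -1018/273375 m

Load 1 — uniform load w=12 kN/m over full span:
  y_1 = -wx²(L-x)²/(24EI) = -12·(4/3)²·(4-(4/3))²/(24·2000) = -32/10125 m
Load 2 — point force P=7 kN at a=8/3 m (b=L-a=4/3):
  y_2 = -Pb²x²(3aL-(3a+b)x)/(6L³EI)  [x≤a] = -7·(4/3)²·(4/3)²·(3·(8/3)·4-(3·(8/3)+(4/3))·(4/3))/(6·4³·2000) = -154/273375 m
Superposition: y = Σ y_i = -1018/273375 m ≈ -0.003724 m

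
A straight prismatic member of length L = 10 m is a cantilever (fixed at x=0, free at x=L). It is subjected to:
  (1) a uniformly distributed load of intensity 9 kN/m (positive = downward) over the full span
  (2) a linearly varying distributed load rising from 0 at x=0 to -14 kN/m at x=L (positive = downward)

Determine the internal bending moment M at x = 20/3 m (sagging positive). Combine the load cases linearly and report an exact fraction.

M(20/3) = 1550/81 kN·m

Load 1 — uniform load w=9 kN/m over full span:
  M_1 = -w(L-x)²/2 = -9·(10-(20/3))²/2 = -50 kN·m
Load 2 — triangular load w₀=-14 kN/m (0→w₀ over full span):
  M_2 = w₀Lx/2 - w₀L²/3 - w₀x³/(6L) = (-14)·10·(20/3)/2 - (-14)·10²/3 - (-14)·(20/3)³/(6·10) = 5600/81 kN·m
Superposition: M = Σ M_i = 1550/81 kN·m ≈ 19.135802 kN·m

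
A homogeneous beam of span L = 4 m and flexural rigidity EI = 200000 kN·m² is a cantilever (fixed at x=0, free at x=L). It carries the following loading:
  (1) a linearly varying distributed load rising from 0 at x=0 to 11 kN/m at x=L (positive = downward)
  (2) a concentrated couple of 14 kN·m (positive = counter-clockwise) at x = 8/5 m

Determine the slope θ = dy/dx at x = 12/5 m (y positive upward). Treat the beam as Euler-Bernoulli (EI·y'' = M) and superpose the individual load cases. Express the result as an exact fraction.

θ(12/5) = -4597/15625000 rad

Load 1 — triangular load w₀=11 kN/m (0→w₀ over full span):
  θ_1 = (w₀Lx²/4-w₀L²x/3-w₀x⁴/(24L))/EI = (11·4·(12/5)²/4-11·4²·(12/5)/3-11·(12/5)⁴/(24·4))/200000 = -6347/15625000 rad
Load 2 — applied couple M₀=14 kN·m at a=8/5 m (b=L-a=12/5):
  θ_2 = M₀a/EI  [x>a] = 14·(8/5)/200000 = 7/62500 rad
Superposition: θ = Σ θ_i = -4597/15625000 rad ≈ -0.000294 rad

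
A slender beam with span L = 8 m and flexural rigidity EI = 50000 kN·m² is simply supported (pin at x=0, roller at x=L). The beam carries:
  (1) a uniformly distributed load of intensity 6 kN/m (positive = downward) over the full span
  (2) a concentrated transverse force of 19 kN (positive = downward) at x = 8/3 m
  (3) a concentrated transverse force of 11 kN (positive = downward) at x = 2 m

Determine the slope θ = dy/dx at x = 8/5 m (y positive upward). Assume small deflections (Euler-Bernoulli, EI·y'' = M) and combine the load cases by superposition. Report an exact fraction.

θ(8/5) = -3810329/1012500000 rad

Load 1 — uniform load w=6 kN/m over full span:
  θ_1 = -w(L³-6Lx²+4x³)/(24EI) = -6·(8³-6·8·(8/5)²+4·(8/5)³)/(24·50000) = -792/390625 rad
Load 2 — point force P=19 kN at a=8/3 m (b=L-a=16/3):
  θ_2 = -Pb(L²-b²-3x²)/(6LEI)  [x≤a] = -19·(16/3)·(8²-(16/3)²-3·(8/5)²)/(6·8·50000) = -7448/6328125 rad
Load 3 — point force P=11 kN at a=2 m (b=L-a=6):
  θ_3 = -Pb(L²-b²-3x²)/(6LEI)  [x≤a] = -11·6·(8²-6²-3·(8/5)²)/(6·8·50000) = -1397/2500000 rad
Superposition: θ = Σ θ_i = -3810329/1012500000 rad ≈ -0.003763 rad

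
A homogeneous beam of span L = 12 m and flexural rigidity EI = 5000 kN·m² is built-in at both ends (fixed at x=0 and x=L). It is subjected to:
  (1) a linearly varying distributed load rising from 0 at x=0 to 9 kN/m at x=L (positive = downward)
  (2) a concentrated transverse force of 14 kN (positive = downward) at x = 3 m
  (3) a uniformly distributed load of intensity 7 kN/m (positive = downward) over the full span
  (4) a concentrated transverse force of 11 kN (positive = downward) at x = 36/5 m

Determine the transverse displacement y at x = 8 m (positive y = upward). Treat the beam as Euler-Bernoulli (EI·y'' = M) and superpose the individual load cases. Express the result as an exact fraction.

y(8) = -232187/1875000 m

Load 1 — triangular load w₀=9 kN/m (0→w₀ over full span):
  y_1 = -w₀x²(L-x)²(x+2L)/(120LEI) = -9·8²·(12-8)²·(8+2·12)/(120·12·5000) = -128/3125 m
Load 2 — point force P=14 kN at a=3 m (b=L-a=9):
  y_2 = -Pa²(L-x)²(3bL-(3b+a)(L-x))/(6L³EI)  [x>a] = -14·3²·(12-8)²·(3·9·12-(3·9+3)·(12-8))/(6·12³·5000) = -119/15000 m
Load 3 — uniform load w=7 kN/m over full span:
  y_3 = -wx²(L-x)²/(24EI) = -7·8²·(12-8)²/(24·5000) = -112/1875 m
Load 4 — point force P=11 kN at a=36/5 m (b=L-a=24/5):
  y_4 = -Pa²(L-x)²(3bL-(3b+a)(L-x))/(6L³EI)  [x>a] = -11·(36/5)²·(12-8)²·(3·(24/5)·12-(3·(24/5)+(36/5))·(12-8))/(6·12³·5000) = -1188/78125 m
Superposition: y = Σ y_i = -232187/1875000 m ≈ -0.123833 m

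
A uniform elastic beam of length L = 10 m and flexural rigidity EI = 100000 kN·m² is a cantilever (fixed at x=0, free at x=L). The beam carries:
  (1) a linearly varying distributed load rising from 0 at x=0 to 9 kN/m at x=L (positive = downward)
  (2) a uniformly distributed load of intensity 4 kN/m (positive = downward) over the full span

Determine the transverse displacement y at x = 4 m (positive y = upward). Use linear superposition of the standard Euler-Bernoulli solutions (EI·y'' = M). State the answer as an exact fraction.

Load 1 — triangular load w₀=9 kN/m (0→w₀ over full span):
  y_1 = (w₀Lx³/12-w₀L²x²/6-w₀x⁵/(120L))/EI = (9·10·4³/12-9·10²·4²/6-9·4⁵/(120·10))/100000 = -1506/78125 m
Load 2 — uniform load w=4 kN/m over full span:
  y_2 = -wx²(x²-4Lx+6L²)/(24EI) = -4·4²·(4²-4·10·4+6·10²)/(24·100000) = -38/3125 m
Superposition: y = Σ y_i = -2456/78125 m ≈ -0.031437 m

y(4) = -2456/78125 m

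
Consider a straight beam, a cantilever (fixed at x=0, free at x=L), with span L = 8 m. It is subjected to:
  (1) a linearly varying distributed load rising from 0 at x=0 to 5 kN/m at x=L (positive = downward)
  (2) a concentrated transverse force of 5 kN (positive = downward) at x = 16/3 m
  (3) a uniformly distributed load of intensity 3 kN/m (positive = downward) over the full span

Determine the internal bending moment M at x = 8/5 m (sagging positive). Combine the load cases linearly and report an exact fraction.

Load 1 — triangular load w₀=5 kN/m (0→w₀ over full span):
  M_1 = w₀Lx/2 - w₀L²/3 - w₀x³/(6L) = 5·8·(8/5)/2 - 5·8²/3 - 5·(8/5)³/(6·8) = -5632/75 kN·m
Load 2 — point force P=5 kN at a=16/3 m (b=L-a=8/3):
  M_2 = -P(a-x)  [x≤a] = -5·((16/3)-(8/5)) = -56/3 kN·m
Load 3 — uniform load w=3 kN/m over full span:
  M_3 = -w(L-x)²/2 = -3·(8-(8/5))²/2 = -1536/25 kN·m
Superposition: M = Σ M_i = -776/5 kN·m ≈ -155.200000 kN·m

M(8/5) = -776/5 kN·m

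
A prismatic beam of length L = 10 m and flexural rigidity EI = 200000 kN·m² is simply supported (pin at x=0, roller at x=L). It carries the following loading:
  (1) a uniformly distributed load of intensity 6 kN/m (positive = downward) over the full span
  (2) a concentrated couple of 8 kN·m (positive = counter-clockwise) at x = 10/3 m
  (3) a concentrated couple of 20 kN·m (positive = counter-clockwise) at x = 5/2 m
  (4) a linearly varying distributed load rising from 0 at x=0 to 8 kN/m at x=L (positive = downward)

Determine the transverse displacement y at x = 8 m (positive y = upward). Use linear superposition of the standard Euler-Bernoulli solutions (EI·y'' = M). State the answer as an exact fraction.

y(8) = -324409/90000000 m

Load 1 — uniform load w=6 kN/m over full span:
  y_1 = -wx(L³-2Lx²+x³)/(24EI) = -6·8·(10³-2·10·8²+8³)/(24·200000) = -29/12500 m
Load 2 — applied couple M₀=8 kN·m at a=10/3 m (b=L-a=20/3):
  y_2 = (M₀x³/(6L)-M₀(x-a)²/2+C₁x)/EI  [x>a] with C₁=M₀(3b²-L²)/(6L)=40/9 = (8·8³/(6·10)-8·(8-(10/3))²/2+(40/9)·8)/200000 = 47/562500 m
Load 3 — applied couple M₀=20 kN·m at a=5/2 m (b=L-a=15/2):
  y_3 = (M₀x³/(6L)-M₀(x-a)²/2+C₁x)/EI  [x>a] with C₁=M₀(3b²-L²)/(6L)=275/12 = (20·8³/(6·10)-20·(8-(5/2))²/2+(275/12)·8)/200000 = 103/400000 m
Load 4 — triangular load w₀=8 kN/m (0→w₀ over full span):
  y_4 = -w₀x(7L⁴-10L²x²+3x⁴)/(360LEI) = -8·8·(7·10⁴-10·10²·8²+3·8⁴)/(360·10·200000) = -127/78125 m
Superposition: y = Σ y_i = -324409/90000000 m ≈ -0.003605 m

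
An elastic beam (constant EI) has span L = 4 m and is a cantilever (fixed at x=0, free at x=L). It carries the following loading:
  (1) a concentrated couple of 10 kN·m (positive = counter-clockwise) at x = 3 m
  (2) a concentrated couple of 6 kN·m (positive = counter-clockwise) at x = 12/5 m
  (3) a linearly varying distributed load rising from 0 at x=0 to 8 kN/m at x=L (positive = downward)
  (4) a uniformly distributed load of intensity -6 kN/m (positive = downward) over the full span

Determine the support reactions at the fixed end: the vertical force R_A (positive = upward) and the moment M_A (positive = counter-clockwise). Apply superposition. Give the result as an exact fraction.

Load 1 — applied couple M₀=10 kN·m at a=3 m (b=L-a=1):
  R_A = 0 kN
  M_A = -M₀ = -10 kN·m
Load 2 — applied couple M₀=6 kN·m at a=12/5 m (b=L-a=8/5):
  R_A = 0 kN
  M_A = -M₀ = -6 kN·m
Load 3 — triangular load w₀=8 kN/m (0→w₀ over full span):
  R_A = w₀L/2 = 8·4/2 = 16 kN
  M_A = w₀L²/3 = 8·4²/3 = 128/3 kN·m
Load 4 — uniform load w=-6 kN/m over full span:
  R_A = wL = (-6)·4 = -24 kN
  M_A = wL²/2 = (-6)·4²/2 = -48 kN·m
Superposition: R_A = -8 kN, M_A = -64/3 kN·m

R_A = -8 kN, M_A = -64/3 kN·m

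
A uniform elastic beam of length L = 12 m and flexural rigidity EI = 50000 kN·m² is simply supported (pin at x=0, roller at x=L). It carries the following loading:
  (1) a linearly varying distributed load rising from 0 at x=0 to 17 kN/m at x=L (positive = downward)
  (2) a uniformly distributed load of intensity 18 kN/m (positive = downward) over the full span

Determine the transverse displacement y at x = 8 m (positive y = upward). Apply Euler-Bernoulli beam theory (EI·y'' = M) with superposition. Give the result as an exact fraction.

y(8) = -3532/28125 m

Load 1 — triangular load w₀=17 kN/m (0→w₀ over full span):
  y_1 = -w₀x(7L⁴-10L²x²+3x⁴)/(360LEI) = -17·8·(7·12⁴-10·12²·8²+3·8⁴)/(360·12·50000) = -1156/28125 m
Load 2 — uniform load w=18 kN/m over full span:
  y_2 = -wx(L³-2Lx²+x³)/(24EI) = -18·8·(12³-2·12·8²+8³)/(24·50000) = -264/3125 m
Superposition: y = Σ y_i = -3532/28125 m ≈ -0.125582 m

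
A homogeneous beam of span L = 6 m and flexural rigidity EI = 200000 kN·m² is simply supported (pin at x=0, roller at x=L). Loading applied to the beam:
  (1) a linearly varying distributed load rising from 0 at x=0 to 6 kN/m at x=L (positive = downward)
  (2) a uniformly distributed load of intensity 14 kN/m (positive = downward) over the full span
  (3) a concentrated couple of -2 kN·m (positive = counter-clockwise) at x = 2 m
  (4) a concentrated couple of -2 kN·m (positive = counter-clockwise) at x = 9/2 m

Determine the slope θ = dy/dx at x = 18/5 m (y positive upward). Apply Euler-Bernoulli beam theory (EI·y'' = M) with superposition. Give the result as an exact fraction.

θ(18/5) = 657239/3000000000 rad

Load 1 — triangular load w₀=6 kN/m (0→w₀ over full span):
  θ_1 = -w₀(7L⁴-30L²x²+15x⁴)/(360LEI) = -6·(7·6⁴-30·6²·(18/5)²+15·(18/5)⁴)/(360·6·200000) = 261/7812500 rad
Load 2 — uniform load w=14 kN/m over full span:
  θ_2 = -w(L³-6Lx²+4x³)/(24EI) = -14·(6³-6·6·(18/5)²+4·(18/5)³)/(24·200000) = 2331/12500000 rad
Load 3 — applied couple M₀=-2 kN·m at a=2 m (b=L-a=4):
  θ_3 = (M₀x²/(2L)-M₀(x-a)+C₁)/EI  [x>a] with C₁=M₀(3b²-L²)/(6L)=-2/3 = ((-2)·(18/5)²/(2·6)-(-2)·((18/5)-2)+(-2/3))/200000 = 7/3750000 rad
Load 4 — applied couple M₀=-2 kN·m at a=9/2 m (b=L-a=3/2):
  θ_4 = (M₀x²/(2L)+C₁)/EI  [x≤a] with C₁=M₀(3b²-L²)/(6L)=13/8 = ((-2)·(18/5)²/(2·6)+(13/8))/200000 = -107/40000000 rad
Superposition: θ = Σ θ_i = 657239/3000000000 rad ≈ 0.000219 rad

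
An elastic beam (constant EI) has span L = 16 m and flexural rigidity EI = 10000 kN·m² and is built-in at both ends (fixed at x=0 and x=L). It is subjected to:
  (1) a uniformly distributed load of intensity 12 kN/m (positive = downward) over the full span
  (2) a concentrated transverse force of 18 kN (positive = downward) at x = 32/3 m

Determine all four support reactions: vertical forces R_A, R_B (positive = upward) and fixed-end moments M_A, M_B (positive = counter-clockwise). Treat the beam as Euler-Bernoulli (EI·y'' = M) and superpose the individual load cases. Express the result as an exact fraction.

R_A = 302/3 kN, M_A = 832/3 kN·m, R_B = 328/3 kN, M_B = -896/3 kN·m

Load 1 — uniform load w=12 kN/m over full span:
  R_A = wL/2 = 12·16/2 = 96 kN
  M_A = wL²/12 = 12·16²/12 = 256 kN·m
  R_B = wL/2 = 12·16/2 = 96 kN
  M_B = -wL²/12 = -12·16²/12 = -256 kN·m
Load 2 — point force P=18 kN at a=32/3 m (b=L-a=16/3):
  R_A = Pb²(3a+b)/L³ = 18·(16/3)²·(3·(32/3)+(16/3))/16³ = 14/3 kN
  M_A = Pab²/L² = 18·(32/3)·(16/3)²/16² = 64/3 kN·m
  R_B = Pa²(a+3b)/L³ = 18·(32/3)²·((32/3)+3·(16/3))/16³ = 40/3 kN
  M_B = -Pa²b/L² = -18·(32/3)²·(16/3)/16² = -128/3 kN·m
Superposition: R_A = 302/3 kN, M_A = 832/3 kN·m, R_B = 328/3 kN, M_B = -896/3 kN·m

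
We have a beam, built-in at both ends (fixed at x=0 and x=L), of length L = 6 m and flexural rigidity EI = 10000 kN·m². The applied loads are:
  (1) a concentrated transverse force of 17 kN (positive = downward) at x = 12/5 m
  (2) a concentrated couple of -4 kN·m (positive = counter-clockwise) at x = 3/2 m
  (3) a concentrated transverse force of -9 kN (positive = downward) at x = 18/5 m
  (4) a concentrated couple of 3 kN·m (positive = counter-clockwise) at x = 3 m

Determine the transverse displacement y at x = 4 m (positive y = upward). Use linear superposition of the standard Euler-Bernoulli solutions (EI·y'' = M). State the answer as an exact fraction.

Load 1 — point force P=17 kN at a=12/5 m (b=L-a=18/5):
  y_1 = -Pa²(L-x)²(3bL-(3b+a)(L-x))/(6L³EI)  [x>a] = -17·(12/5)²·(6-4)²·(3·(18/5)·6-(3·(18/5)+(12/5))·(6-4))/(6·6³·10000) = -272/234375 m
Load 2 — applied couple M₀=-4 kN·m at a=3/2 m (b=L-a=9/2):
  y_2 = (R_Ax³/6 - M_Ax²/2 - M₀(x-a)²/2)/EI  [x>a] with R_A=-3/4, M_A=3/4 = ((-3/4)·4³/6 - (3/4)·4²/2 - (-4)·(4-(3/2))²/2)/10000 = -3/20000 m
Load 3 — point force P=-9 kN at a=18/5 m (b=L-a=12/5):
  y_3 = -Pa²(L-x)²(3bL-(3b+a)(L-x))/(6L³EI)  [x>a] = -(-9)·(18/5)²·(6-4)²·(3·(12/5)·6-(3·(12/5)+(18/5))·(6-4))/(6·6³·10000) = 243/312500 m
Load 4 — applied couple M₀=3 kN·m at a=3 m (b=L-a=3):
  y_4 = (R_Ax³/6 - M_Ax²/2 - M₀(x-a)²/2)/EI  [x>a] with R_A=3/4, M_A=3/4 = ((3/4)·4³/6 - (3/4)·4²/2 - 3·(4-3)²/2)/10000 = 1/20000 m
Superposition: y = Σ y_i = -1811/3750000 m ≈ -0.000483 m

y(4) = -1811/3750000 m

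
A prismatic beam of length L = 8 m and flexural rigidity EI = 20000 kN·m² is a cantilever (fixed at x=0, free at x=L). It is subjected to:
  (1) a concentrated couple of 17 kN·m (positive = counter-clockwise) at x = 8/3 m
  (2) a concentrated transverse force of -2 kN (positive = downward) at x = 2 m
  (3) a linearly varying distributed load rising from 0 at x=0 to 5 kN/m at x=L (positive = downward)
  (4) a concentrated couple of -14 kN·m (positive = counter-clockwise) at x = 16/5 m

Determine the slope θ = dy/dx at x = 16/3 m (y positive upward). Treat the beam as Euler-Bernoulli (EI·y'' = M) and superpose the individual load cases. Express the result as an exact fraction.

θ(16/3) = -91423/6075000 rad

Load 1 — applied couple M₀=17 kN·m at a=8/3 m (b=L-a=16/3):
  θ_1 = M₀a/EI  [x>a] = 17·(8/3)/20000 = 17/7500 rad
Load 2 — point force P=-2 kN at a=2 m (b=L-a=6):
  θ_2 = -Pa²/(2EI)  [x>a] = -(-2)·2²/(2·20000) = 1/5000 rad
Load 3 — triangular load w₀=5 kN/m (0→w₀ over full span):
  θ_3 = (w₀Lx²/4-w₀L²x/3-w₀x⁴/(24L))/EI = (5·8·(16/3)²/4-5·8²·(16/3)/3-5·(16/3)⁴/(24·8))/20000 = -464/30375 rad
Load 4 — applied couple M₀=-14 kN·m at a=16/5 m (b=L-a=24/5):
  θ_4 = M₀a/EI  [x>a] = (-14)·(16/5)/20000 = -7/3125 rad
Superposition: θ = Σ θ_i = -91423/6075000 rad ≈ -0.015049 rad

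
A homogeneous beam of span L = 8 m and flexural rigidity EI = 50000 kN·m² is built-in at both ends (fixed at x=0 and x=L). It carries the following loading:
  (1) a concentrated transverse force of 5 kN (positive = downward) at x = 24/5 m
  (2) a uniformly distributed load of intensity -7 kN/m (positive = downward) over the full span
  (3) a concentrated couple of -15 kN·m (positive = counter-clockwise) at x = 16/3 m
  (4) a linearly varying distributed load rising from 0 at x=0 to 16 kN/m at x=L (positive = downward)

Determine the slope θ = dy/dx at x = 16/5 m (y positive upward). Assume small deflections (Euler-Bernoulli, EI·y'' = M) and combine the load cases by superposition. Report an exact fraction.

Load 1 — point force P=5 kN at a=24/5 m (b=L-a=16/5):
  θ_1 = -Pb²x(2aL-(3a+b)x)/(2L³EI)  [x≤a] = -5·(16/5)²·(16/5)·(2·(24/5)·8-(3·(24/5)+(16/5))·(16/5))/(2·8³·50000) = -128/1953125 rad
Load 2 — uniform load w=-7 kN/m over full span:
  θ_2 = -wx(L-x)(L-2x)/(12EI) = -(-7)·(16/5)·(8-(16/5))·(8-2·(16/5))/(12·50000) = 112/390625 rad
Load 3 — applied couple M₀=-15 kN·m at a=16/3 m (b=L-a=8/3):
  θ_3 = (R_Ax²/2 - M_Ax)/EI  [x≤a] with R_A=-5/2, M_A=-5 = ((-5/2)·(16/5)²/2 - (-5)·(16/5))/50000 = 1/15625 rad
Load 4 — triangular load w₀=16 kN/m (0→w₀ over full span):
  θ_4 = -w₀(2x(L-x)(L-2x)(x+2L)+x²(L-x)²)/(120LEI) = -16·(2·(16/5)·(8-(16/5))·(8-2·(16/5))·((16/5)+2·8)+(16/5)²·(8-(16/5))²)/(120·8·50000) = -768/1953125 rad
Superposition: θ = Σ θ_i = -211/1953125 rad ≈ -0.000108 rad

θ(16/5) = -211/1953125 rad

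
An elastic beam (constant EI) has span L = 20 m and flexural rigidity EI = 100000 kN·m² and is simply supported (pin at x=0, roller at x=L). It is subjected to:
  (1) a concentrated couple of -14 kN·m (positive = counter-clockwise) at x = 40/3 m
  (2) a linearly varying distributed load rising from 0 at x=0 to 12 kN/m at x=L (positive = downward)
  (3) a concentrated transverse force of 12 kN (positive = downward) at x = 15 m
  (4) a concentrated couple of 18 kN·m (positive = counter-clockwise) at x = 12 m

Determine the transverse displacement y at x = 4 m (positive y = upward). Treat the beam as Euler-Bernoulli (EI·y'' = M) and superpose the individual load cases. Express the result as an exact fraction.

Load 1 — applied couple M₀=-14 kN·m at a=40/3 m (b=L-a=20/3):
  y_1 = (M₀x³/(6L)+C₁x)/EI  [x≤a] with C₁=M₀(3b²-L²)/(6L)=280/9 = ((-14)·4³/(6·20)+(280/9)·4)/100000 = 329/281250 m
Load 2 — triangular load w₀=12 kN/m (0→w₀ over full span):
  y_2 = -w₀x(7L⁴-10L²x²+3x⁴)/(360LEI) = -12·4·(7·20⁴-10·20²·4²+3·4⁴)/(360·20·100000) = -5504/78125 m
Load 3 — point force P=12 kN at a=15 m (b=L-a=5):
  y_3 = -Pbx(L²-b²-x²)/(6LEI)  [x≤a] = -12·5·4·(20²-5²-4²)/(6·20·100000) = -359/50000 m
Load 4 — applied couple M₀=18 kN·m at a=12 m (b=L-a=8):
  y_4 = (M₀x³/(6L)+C₁x)/EI  [x≤a] with C₁=M₀(3b²-L²)/(6L)=-156/5 = (18·4³/(6·20)+(-156/5)·4)/100000 = -18/15625 m
Superposition: y = Σ y_i = -873151/11250000 m ≈ -0.077613 m

y(4) = -873151/11250000 m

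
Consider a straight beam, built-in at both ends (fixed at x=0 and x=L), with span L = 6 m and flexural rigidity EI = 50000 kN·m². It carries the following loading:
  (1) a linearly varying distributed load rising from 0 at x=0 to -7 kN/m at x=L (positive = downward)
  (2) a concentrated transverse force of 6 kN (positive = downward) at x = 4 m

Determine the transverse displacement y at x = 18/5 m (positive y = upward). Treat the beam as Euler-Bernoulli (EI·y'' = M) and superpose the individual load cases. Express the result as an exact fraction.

Load 1 — triangular load w₀=-7 kN/m (0→w₀ over full span):
  y_1 = -w₀x²(L-x)²(x+2L)/(120LEI) = -(-7)·(18/5)²·(6-(18/5))²·((18/5)+2·6)/(120·6·50000) = 22113/97656250 m
Load 2 — point force P=6 kN at a=4 m (b=L-a=2):
  y_2 = -Pb²x²(3aL-(3a+b)x)/(6L³EI)  [x≤a] = -6·2²·(18/5)²·(3·4·6-(3·4+2)·(18/5))/(6·6³·50000) = -81/781250 m
Superposition: y = Σ y_i = 5994/48828125 m ≈ 0.000123 m

y(18/5) = 5994/48828125 m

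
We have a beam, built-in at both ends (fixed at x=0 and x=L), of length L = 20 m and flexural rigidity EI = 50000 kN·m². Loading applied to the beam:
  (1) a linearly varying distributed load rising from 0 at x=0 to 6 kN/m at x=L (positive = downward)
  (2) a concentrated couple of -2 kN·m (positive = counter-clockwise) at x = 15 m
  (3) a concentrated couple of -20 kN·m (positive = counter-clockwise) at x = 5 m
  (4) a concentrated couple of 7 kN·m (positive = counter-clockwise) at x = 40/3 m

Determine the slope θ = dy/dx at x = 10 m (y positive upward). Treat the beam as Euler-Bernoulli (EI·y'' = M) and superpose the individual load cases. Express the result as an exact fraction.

Load 1 — triangular load w₀=6 kN/m (0→w₀ over full span):
  θ_1 = -w₀(2x(L-x)(L-2x)(x+2L)+x²(L-x)²)/(120LEI) = -6·(2·10·(20-10)·(20-2·10)·(10+2·20)+10²·(20-10)²)/(120·20·50000) = -1/2000 rad
Load 2 — applied couple M₀=-2 kN·m at a=15 m (b=L-a=5):
  θ_2 = (R_Ax²/2 - M_Ax)/EI  [x≤a] with R_A=-9/80, M_A=-5/8 = ((-9/80)·10²/2 - (-5/8)·10)/50000 = 1/80000 rad
Load 3 — applied couple M₀=-20 kN·m at a=5 m (b=L-a=15):
  θ_3 = (R_Ax²/2 - M_Ax - M₀(x-a))/EI  [x>a] with R_A=-9/8, M_A=15/4 = ((-9/8)·10²/2 - (15/4)·10 - (-20)·(10-5))/50000 = 1/8000 rad
Load 4 — applied couple M₀=7 kN·m at a=40/3 m (b=L-a=20/3):
  θ_4 = (R_Ax²/2 - M_Ax)/EI  [x≤a] with R_A=7/15, M_A=7/3 = ((7/15)·10²/2 - (7/3)·10)/50000 = 0 rad
Superposition: θ = Σ θ_i = -29/80000 rad ≈ -0.000362 rad

θ(10) = -29/80000 rad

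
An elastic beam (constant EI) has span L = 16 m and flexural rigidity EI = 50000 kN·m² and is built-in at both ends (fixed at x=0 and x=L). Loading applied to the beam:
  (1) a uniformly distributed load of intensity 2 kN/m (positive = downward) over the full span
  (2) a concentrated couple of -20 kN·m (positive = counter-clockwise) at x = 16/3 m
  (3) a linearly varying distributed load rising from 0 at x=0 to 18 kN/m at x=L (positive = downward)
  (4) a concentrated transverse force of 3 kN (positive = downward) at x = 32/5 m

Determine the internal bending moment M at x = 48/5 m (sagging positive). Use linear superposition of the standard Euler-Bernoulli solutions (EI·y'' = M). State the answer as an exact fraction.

M(48/5) = 225292/1875 kN·m

Load 1 — uniform load w=2 kN/m over full span:
  M_1 = wLx/2 - wL²/12 - wx²/2 = 2·16·(48/5)/2 - 2·16²/12 - 2·(48/5)²/2 = 1408/75 kN·m
Load 2 — applied couple M₀=-20 kN·m at a=16/3 m (b=L-a=32/3):
  M_2 = R_Ax - M_A - M₀  [x>a] with R_A=-5/3, M_A=0 = (-5/3)·(48/5) - 0 - (-20) = 4 kN·m
Load 3 — triangular load w₀=18 kN/m (0→w₀ over full span):
  M_3 = 3w₀Lx/20 - w₀L²/30 - w₀x³/(6L) = 3·18·16·(48/5)/20 - 18·16²/30 - 18·(48/5)³/(6·16) = 11904/125 kN·m
Load 4 — point force P=3 kN at a=32/5 m (b=L-a=48/5):
  M_4 = Pa²(a+3b)(L-x)/L³ - Pa²b/L²  [x>a] = 3·(32/5)²·((32/5)+3·(48/5))·(16-(48/5))/16³ - 3·(32/5)²·(48/5)/16² = 1344/625 kN·m
Superposition: M = Σ M_i = 225292/1875 kN·m ≈ 120.155733 kN·m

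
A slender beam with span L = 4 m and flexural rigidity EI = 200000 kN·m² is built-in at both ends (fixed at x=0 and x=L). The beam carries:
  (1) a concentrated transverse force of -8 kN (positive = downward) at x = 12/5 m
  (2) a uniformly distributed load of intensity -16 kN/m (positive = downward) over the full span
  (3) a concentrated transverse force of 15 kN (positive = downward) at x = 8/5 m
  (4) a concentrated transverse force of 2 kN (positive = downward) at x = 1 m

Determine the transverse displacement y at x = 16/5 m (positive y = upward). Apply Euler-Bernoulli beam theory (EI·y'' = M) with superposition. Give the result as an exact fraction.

y(16/5) = 183529/9375000000 m

Load 1 — point force P=-8 kN at a=12/5 m (b=L-a=8/5):
  y_1 = -Pa²(L-x)²(3bL-(3b+a)(L-x))/(6L³EI)  [x>a] = -(-8)·(12/5)²·(4-(16/5))²·(3·(8/5)·4-(3·(8/5)+(12/5))·(4-(16/5)))/(6·4³·200000) = 252/48828125 m
Load 2 — uniform load w=-16 kN/m over full span:
  y_2 = -wx²(L-x)²/(24EI) = -(-16)·(16/5)²·(4-(16/5))²/(24·200000) = 128/5859375 m
Load 3 — point force P=15 kN at a=8/5 m (b=L-a=12/5):
  y_3 = -Pa²(L-x)²(3bL-(3b+a)(L-x))/(6L³EI)  [x>a] = -15·(8/5)²·(4-(16/5))²·(3·(12/5)·4-(3·(12/5)+(8/5))·(4-(16/5)))/(6·4³·200000) = -68/9765625 m
Load 4 — point force P=2 kN at a=1 m (b=L-a=3):
  y_4 = -Pa²(L-x)²(3bL-(3b+a)(L-x))/(6L³EI)  [x>a] = -2·1²·(4-(16/5))²·(3·3·4-(3·3+1)·(4-(16/5)))/(6·4³·200000) = -7/15000000 m
Superposition: y = Σ y_i = 183529/9375000000 m ≈ 0.000020 m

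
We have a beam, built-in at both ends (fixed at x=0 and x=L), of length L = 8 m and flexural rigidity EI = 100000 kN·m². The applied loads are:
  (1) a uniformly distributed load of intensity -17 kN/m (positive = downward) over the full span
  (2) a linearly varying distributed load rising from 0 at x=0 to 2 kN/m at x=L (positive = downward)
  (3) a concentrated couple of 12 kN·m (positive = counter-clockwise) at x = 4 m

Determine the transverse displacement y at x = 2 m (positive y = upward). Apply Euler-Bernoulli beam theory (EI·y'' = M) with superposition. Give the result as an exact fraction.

y(2) = 117/125000 m

Load 1 — uniform load w=-17 kN/m over full span:
  y_1 = -wx²(L-x)²/(24EI) = -(-17)·2²·(8-2)²/(24·100000) = 51/50000 m
Load 2 — triangular load w₀=2 kN/m (0→w₀ over full span):
  y_2 = -w₀x²(L-x)²(x+2L)/(120LEI) = -2·2²·(8-2)²·(2+2·8)/(120·8·100000) = -27/500000 m
Load 3 — applied couple M₀=12 kN·m at a=4 m (b=L-a=4):
  y_3 = (R_Ax³/6 - M_Ax²/2)/EI  [x≤a] with R_A=9/4, M_A=3 = ((9/4)·2³/6 - 3·2²/2)/100000 = -3/100000 m
Superposition: y = Σ y_i = 117/125000 m ≈ 0.000936 m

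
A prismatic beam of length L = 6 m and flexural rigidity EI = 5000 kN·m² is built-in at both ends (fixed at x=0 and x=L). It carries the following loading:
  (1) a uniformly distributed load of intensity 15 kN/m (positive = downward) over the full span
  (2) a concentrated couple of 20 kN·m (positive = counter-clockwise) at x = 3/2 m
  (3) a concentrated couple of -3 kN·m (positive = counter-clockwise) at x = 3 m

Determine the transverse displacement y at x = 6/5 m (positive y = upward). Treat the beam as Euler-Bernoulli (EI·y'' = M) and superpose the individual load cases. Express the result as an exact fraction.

Load 1 — uniform load w=15 kN/m over full span:
  y_1 = -wx²(L-x)²/(24EI) = -15·(6/5)²·(6-(6/5))²/(24·5000) = -324/78125 m
Load 2 — applied couple M₀=20 kN·m at a=3/2 m (b=L-a=9/2):
  y_2 = (R_Ax³/6 - M_Ax²/2)/EI  [x≤a] with R_A=15/4, M_A=-15/4 = ((15/4)·(6/5)³/6 - (-15/4)·(6/5)²/2)/5000 = 189/250000 m
Load 3 — applied couple M₀=-3 kN·m at a=3 m (b=L-a=3):
  y_3 = (R_Ax³/6 - M_Ax²/2)/EI  [x≤a] with R_A=-3/4, M_A=-3/4 = ((-3/4)·(6/5)³/6 - (-3/4)·(6/5)²/2)/5000 = 81/1250000 m
Superposition: y = Σ y_i = -2079/625000 m ≈ -0.003326 m

y(6/5) = -2079/625000 m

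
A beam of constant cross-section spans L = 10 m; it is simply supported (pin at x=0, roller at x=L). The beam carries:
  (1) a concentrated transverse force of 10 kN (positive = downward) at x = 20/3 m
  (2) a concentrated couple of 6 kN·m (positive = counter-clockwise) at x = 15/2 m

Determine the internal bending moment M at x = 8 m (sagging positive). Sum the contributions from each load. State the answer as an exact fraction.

Load 1 — point force P=10 kN at a=20/3 m (b=L-a=10/3):
  M_1 = Pa(L-x)/L  [x>a] = 10·(20/3)·(10-8)/10 = 40/3 kN·m
Load 2 — applied couple M₀=6 kN·m at a=15/2 m (b=L-a=5/2):
  M_2 = M₀x/L - M₀  [x>a] = 6·8/10 - 6 = -6/5 kN·m
Superposition: M = Σ M_i = 182/15 kN·m ≈ 12.133333 kN·m

M(8) = 182/15 kN·m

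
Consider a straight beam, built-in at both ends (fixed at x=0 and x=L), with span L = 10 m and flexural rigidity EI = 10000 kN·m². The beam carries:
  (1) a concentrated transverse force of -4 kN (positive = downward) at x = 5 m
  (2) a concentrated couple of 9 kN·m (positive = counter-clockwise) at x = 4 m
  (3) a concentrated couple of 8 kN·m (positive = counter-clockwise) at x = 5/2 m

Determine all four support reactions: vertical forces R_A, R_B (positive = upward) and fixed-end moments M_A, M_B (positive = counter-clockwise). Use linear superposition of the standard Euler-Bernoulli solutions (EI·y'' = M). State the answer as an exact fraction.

R_A = 49/250 kN, M_A = -271/50 kN·m, R_B = -1049/250 kN, M_B = 519/50 kN·m

Load 1 — point force P=-4 kN at a=5 m (b=L-a=5):
  R_A = Pb²(3a+b)/L³ = (-4)·5²·(3·5+5)/10³ = -2 kN
  M_A = Pab²/L² = (-4)·5·5²/10² = -5 kN·m
  R_B = Pa²(a+3b)/L³ = (-4)·5²·(5+3·5)/10³ = -2 kN
  M_B = -Pa²b/L² = -(-4)·5²·5/10² = 5 kN·m
Load 2 — applied couple M₀=9 kN·m at a=4 m (b=L-a=6):
  R_A = 6M₀ab/L³ = 6·9·4·6/10³ = 162/125 kN
  M_A = M₀b(2a-b)/L² = 9·6·(2·4-6)/10² = 27/25 kN·m
  R_B = -6M₀ab/L³ = -6·9·4·6/10³ = -162/125 kN
  M_B = M₀a(2b-a)/L² = 9·4·(2·6-4)/10² = 72/25 kN·m
Load 3 — applied couple M₀=8 kN·m at a=5/2 m (b=L-a=15/2):
  R_A = 6M₀ab/L³ = 6·8·(5/2)·(15/2)/10³ = 9/10 kN
  M_A = M₀b(2a-b)/L² = 8·(15/2)·(2·(5/2)-(15/2))/10² = -3/2 kN·m
  R_B = -6M₀ab/L³ = -6·8·(5/2)·(15/2)/10³ = -9/10 kN
  M_B = M₀a(2b-a)/L² = 8·(5/2)·(2·(15/2)-(5/2))/10² = 5/2 kN·m
Superposition: R_A = 49/250 kN, M_A = -271/50 kN·m, R_B = -1049/250 kN, M_B = 519/50 kN·m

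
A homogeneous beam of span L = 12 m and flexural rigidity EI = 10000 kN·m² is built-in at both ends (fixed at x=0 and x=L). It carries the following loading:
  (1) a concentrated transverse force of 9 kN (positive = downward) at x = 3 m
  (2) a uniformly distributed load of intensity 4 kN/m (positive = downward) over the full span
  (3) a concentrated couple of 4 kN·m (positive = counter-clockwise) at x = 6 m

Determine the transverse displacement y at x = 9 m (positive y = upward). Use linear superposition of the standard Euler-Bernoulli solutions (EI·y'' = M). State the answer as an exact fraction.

Load 1 — point force P=9 kN at a=3 m (b=L-a=9):
  y_1 = -Pa²(L-x)²(3bL-(3b+a)(L-x))/(6L³EI)  [x>a] = -9·3²·(12-9)²·(3·9·12-(3·9+3)·(12-9))/(6·12³·10000) = -1053/640000 m
Load 2 — uniform load w=4 kN/m over full span:
  y_2 = -wx²(L-x)²/(24EI) = -4·9²·(12-9)²/(24·10000) = -243/20000 m
Load 3 — applied couple M₀=4 kN·m at a=6 m (b=L-a=6):
  y_3 = (R_Ax³/6 - M_Ax²/2 - M₀(x-a)²/2)/EI  [x>a] with R_A=1/2, M_A=1 = ((1/2)·9³/6 - 1·9²/2 - 4·(9-6)²/2)/10000 = 9/40000 m
Superposition: y = Σ y_i = -1737/128000 m ≈ -0.013570 m

y(9) = -1737/128000 m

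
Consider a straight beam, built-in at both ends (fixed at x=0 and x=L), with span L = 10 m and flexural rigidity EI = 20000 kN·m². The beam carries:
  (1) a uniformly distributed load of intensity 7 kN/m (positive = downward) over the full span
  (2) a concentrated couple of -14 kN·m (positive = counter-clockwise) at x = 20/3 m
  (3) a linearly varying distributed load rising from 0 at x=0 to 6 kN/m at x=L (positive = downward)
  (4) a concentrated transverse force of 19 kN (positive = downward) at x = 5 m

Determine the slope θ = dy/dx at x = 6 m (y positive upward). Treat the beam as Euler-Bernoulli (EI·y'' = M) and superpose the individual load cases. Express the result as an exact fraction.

Load 1 — uniform load w=7 kN/m over full span:
  θ_1 = -wx(L-x)(L-2x)/(12EI) = -7·6·(10-6)·(10-2·6)/(12·20000) = 7/5000 rad
Load 2 — applied couple M₀=-14 kN·m at a=20/3 m (b=L-a=10/3):
  θ_2 = (R_Ax²/2 - M_Ax)/EI  [x≤a] with R_A=-28/15, M_A=-14/3 = ((-28/15)·6²/2 - (-14/3)·6)/20000 = -7/25000 rad
Load 3 — triangular load w₀=6 kN/m (0→w₀ over full span):
  θ_3 = -w₀(2x(L-x)(L-2x)(x+2L)+x²(L-x)²)/(120LEI) = -6·(2·6·(10-6)·(10-2·6)·(6+2·10)+6²·(10-6)²)/(120·10·20000) = 3/6250 rad
Load 4 — point force P=19 kN at a=5 m (b=L-a=5):
  θ_4 = Pa²(L-x)(2bL-(3b+a)(L-x))/(2L³EI)  [x>a] = 19·5²·(10-6)·(2·5·10-(3·5+5)·(10-6))/(2·10³·20000) = 19/20000 rad
Superposition: θ = Σ θ_i = 51/20000 rad ≈ 0.002550 rad

θ(6) = 51/20000 rad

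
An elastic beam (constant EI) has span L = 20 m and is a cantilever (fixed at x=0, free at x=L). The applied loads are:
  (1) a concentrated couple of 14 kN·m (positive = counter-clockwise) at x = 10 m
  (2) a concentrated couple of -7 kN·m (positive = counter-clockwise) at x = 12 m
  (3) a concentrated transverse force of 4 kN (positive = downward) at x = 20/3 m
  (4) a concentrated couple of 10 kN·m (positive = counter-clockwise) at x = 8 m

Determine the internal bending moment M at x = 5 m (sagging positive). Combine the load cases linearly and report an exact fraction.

M(5) = 31/3 kN·m

Load 1 — applied couple M₀=14 kN·m at a=10 m (b=L-a=10):
  M_1 = M₀  [x≤a] = 14 = 14 kN·m
Load 2 — applied couple M₀=-7 kN·m at a=12 m (b=L-a=8):
  M_2 = M₀  [x≤a] = (-7) = -7 kN·m
Load 3 — point force P=4 kN at a=20/3 m (b=L-a=40/3):
  M_3 = -P(a-x)  [x≤a] = -4·((20/3)-5) = -20/3 kN·m
Load 4 — applied couple M₀=10 kN·m at a=8 m (b=L-a=12):
  M_4 = M₀  [x≤a] = 10 = 10 kN·m
Superposition: M = Σ M_i = 31/3 kN·m ≈ 10.333333 kN·m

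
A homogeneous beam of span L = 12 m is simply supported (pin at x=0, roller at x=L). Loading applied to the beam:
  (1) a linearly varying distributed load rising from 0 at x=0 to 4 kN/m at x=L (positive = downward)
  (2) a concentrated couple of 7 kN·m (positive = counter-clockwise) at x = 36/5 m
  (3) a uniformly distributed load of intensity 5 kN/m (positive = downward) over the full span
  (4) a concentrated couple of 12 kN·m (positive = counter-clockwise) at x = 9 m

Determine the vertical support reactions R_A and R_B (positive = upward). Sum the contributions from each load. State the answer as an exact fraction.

Load 1 — triangular load w₀=4 kN/m (0→w₀ over full span):
  R_A = w₀L/6 = 4·12/6 = 8 kN
  R_B = w₀L/3 = 4·12/3 = 16 kN
Load 2 — applied couple M₀=7 kN·m at a=36/5 m (b=L-a=24/5):
  R_A = M₀/L = 7/12 kN
  R_B = -M₀/L = -7/12 kN
Load 3 — uniform load w=5 kN/m over full span:
  R_A = wL/2 = 5·12/2 = 30 kN
  R_B = wL/2 = 5·12/2 = 30 kN
Load 4 — applied couple M₀=12 kN·m at a=9 m (b=L-a=3):
  R_A = M₀/L = 12/12 = 1 kN
  R_B = -M₀/L = -12/12 = -1 kN
Superposition: R_A = 475/12 kN, R_B = 533/12 kN

R_A = 475/12 kN, R_B = 533/12 kN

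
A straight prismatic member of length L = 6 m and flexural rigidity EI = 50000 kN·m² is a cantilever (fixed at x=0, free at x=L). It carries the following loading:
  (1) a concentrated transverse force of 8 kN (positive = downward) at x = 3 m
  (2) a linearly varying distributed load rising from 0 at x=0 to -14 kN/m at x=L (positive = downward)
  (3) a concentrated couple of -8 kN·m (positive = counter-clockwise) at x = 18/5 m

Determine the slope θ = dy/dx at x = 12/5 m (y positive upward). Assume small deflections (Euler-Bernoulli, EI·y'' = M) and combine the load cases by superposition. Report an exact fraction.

Load 1 — point force P=8 kN at a=3 m (b=L-a=3):
  θ_1 = -Px(2a-x)/(2EI)  [x≤a] = -8·(12/5)·(2·3-(12/5))/(2·50000) = -54/78125 rad
Load 2 — triangular load w₀=-14 kN/m (0→w₀ over full span):
  θ_2 = (w₀Lx²/4-w₀L²x/3-w₀x⁴/(24L))/EI = ((-14)·6·(12/5)²/4-(-14)·6²·(12/5)/3-(-14)·(12/5)⁴/(24·6))/50000 = 11151/1953125 rad
Load 3 — applied couple M₀=-8 kN·m at a=18/5 m (b=L-a=12/5):
  θ_3 = M₀x/EI  [x≤a] = (-8)·(12/5)/50000 = -6/15625 rad
Superposition: θ = Σ θ_i = 9051/1953125 rad ≈ 0.004634 rad

θ(12/5) = 9051/1953125 rad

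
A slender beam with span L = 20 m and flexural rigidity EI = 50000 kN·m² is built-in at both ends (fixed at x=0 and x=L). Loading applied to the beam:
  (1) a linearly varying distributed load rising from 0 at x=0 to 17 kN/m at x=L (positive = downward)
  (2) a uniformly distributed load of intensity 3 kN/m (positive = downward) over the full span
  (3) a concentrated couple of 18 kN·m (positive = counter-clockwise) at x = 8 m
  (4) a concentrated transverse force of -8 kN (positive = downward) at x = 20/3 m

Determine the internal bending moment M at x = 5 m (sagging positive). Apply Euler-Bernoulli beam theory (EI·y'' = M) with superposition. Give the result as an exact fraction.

Load 1 — triangular load w₀=17 kN/m (0→w₀ over full span):
  M_1 = 3w₀Lx/20 - w₀L²/30 - w₀x³/(6L) = 3·17·20·5/20 - 17·20²/30 - 17·5³/(6·20) = 85/8 kN·m
Load 2 — uniform load w=3 kN/m over full span:
  M_2 = wLx/2 - wL²/12 - wx²/2 = 3·20·5/2 - 3·20²/12 - 3·5²/2 = 25/2 kN·m
Load 3 — applied couple M₀=18 kN·m at a=8 m (b=L-a=12):
  M_3 = R_Ax - M_A  [x≤a] with R_A=162/125, M_A=54/25 = (162/125)·5 - (54/25) = 108/25 kN·m
Load 4 — point force P=-8 kN at a=20/3 m (b=L-a=40/3):
  M_4 = Pb²(3a+b)x/L³ - Pab²/L²  [x≤a] = (-8)·(40/3)²·(3·(20/3)+(40/3))·5/20³ - (-8)·(20/3)·(40/3)²/20² = -160/27 kN·m
Superposition: M = Σ M_i = 116203/5400 kN·m ≈ 21.519074 kN·m

M(5) = 116203/5400 kN·m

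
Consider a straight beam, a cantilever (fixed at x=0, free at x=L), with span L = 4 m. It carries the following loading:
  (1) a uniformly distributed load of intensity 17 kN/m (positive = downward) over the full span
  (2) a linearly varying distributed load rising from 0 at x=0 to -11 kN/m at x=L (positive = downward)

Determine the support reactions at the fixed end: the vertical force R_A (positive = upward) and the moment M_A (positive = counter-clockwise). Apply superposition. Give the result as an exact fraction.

R_A = 46 kN, M_A = 232/3 kN·m

Load 1 — uniform load w=17 kN/m over full span:
  R_A = wL = 17·4 = 68 kN
  M_A = wL²/2 = 17·4²/2 = 136 kN·m
Load 2 — triangular load w₀=-11 kN/m (0→w₀ over full span):
  R_A = w₀L/2 = (-11)·4/2 = -22 kN
  M_A = w₀L²/3 = (-11)·4²/3 = -176/3 kN·m
Superposition: R_A = 46 kN, M_A = 232/3 kN·m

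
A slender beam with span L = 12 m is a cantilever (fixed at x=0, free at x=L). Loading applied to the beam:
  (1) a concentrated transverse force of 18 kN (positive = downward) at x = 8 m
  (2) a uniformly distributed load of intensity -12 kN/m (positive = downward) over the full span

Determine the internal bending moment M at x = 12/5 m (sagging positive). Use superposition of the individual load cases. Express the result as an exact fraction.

Load 1 — point force P=18 kN at a=8 m (b=L-a=4):
  M_1 = -P(a-x)  [x≤a] = -18·(8-(12/5)) = -504/5 kN·m
Load 2 — uniform load w=-12 kN/m over full span:
  M_2 = -w(L-x)²/2 = -(-12)·(12-(12/5))²/2 = 13824/25 kN·m
Superposition: M = Σ M_i = 11304/25 kN·m ≈ 452.160000 kN·m

M(12/5) = 11304/25 kN·m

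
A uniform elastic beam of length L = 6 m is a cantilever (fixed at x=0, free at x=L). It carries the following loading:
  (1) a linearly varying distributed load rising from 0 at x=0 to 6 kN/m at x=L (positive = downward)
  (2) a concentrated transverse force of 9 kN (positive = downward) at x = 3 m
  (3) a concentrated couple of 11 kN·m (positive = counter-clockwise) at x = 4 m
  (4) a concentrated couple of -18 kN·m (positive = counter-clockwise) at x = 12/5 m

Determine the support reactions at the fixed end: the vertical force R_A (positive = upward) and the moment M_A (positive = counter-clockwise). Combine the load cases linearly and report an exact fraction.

R_A = 27 kN, M_A = 106 kN·m

Load 1 — triangular load w₀=6 kN/m (0→w₀ over full span):
  R_A = w₀L/2 = 6·6/2 = 18 kN
  M_A = w₀L²/3 = 6·6²/3 = 72 kN·m
Load 2 — point force P=9 kN at a=3 m (b=L-a=3):
  R_A = P = 9 kN
  M_A = Pa = 9·3 = 27 kN·m
Load 3 — applied couple M₀=11 kN·m at a=4 m (b=L-a=2):
  R_A = 0 kN
  M_A = -M₀ = -11 kN·m
Load 4 — applied couple M₀=-18 kN·m at a=12/5 m (b=L-a=18/5):
  R_A = 0 kN
  M_A = -M₀ = -(-18) = 18 kN·m
Superposition: R_A = 27 kN, M_A = 106 kN·m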